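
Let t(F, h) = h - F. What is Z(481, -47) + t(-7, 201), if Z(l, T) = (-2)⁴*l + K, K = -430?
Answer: 7474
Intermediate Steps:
Z(l, T) = -430 + 16*l (Z(l, T) = (-2)⁴*l - 430 = 16*l - 430 = -430 + 16*l)
Z(481, -47) + t(-7, 201) = (-430 + 16*481) + (201 - 1*(-7)) = (-430 + 7696) + (201 + 7) = 7266 + 208 = 7474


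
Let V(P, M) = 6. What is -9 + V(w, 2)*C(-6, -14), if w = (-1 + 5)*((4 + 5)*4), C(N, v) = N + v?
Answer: -129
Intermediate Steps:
w = 144 (w = 4*(9*4) = 4*36 = 144)
-9 + V(w, 2)*C(-6, -14) = -9 + 6*(-6 - 14) = -9 + 6*(-20) = -9 - 120 = -129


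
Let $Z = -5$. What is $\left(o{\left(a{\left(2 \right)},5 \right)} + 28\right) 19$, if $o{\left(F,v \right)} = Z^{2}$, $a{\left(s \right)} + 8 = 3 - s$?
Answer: $1007$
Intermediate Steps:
$a{\left(s \right)} = -5 - s$ ($a{\left(s \right)} = -8 - \left(-3 + s\right) = -5 - s$)
$o{\left(F,v \right)} = 25$ ($o{\left(F,v \right)} = \left(-5\right)^{2} = 25$)
$\left(o{\left(a{\left(2 \right)},5 \right)} + 28\right) 19 = \left(25 + 28\right) 19 = 53 \cdot 19 = 1007$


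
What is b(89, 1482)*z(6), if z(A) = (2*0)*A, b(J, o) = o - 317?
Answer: 0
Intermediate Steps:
b(J, o) = -317 + o
z(A) = 0 (z(A) = 0*A = 0)
b(89, 1482)*z(6) = (-317 + 1482)*0 = 1165*0 = 0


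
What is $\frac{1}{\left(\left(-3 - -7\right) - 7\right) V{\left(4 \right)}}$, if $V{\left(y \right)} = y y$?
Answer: $- \frac{1}{48} \approx -0.020833$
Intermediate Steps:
$V{\left(y \right)} = y^{2}$
$\frac{1}{\left(\left(-3 - -7\right) - 7\right) V{\left(4 \right)}} = \frac{1}{\left(\left(-3 - -7\right) - 7\right) 4^{2}} = \frac{1}{\left(\left(-3 + 7\right) - 7\right) 16} = \frac{1}{\left(4 - 7\right) 16} = \frac{1}{\left(-3\right) 16} = \frac{1}{-48} = - \frac{1}{48}$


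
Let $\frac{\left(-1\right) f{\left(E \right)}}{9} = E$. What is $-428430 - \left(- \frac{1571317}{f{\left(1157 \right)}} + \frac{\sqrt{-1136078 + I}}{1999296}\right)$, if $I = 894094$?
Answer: $- \frac{4462812907}{10413} - \frac{i \sqrt{3781}}{249912} \approx -4.2858 \cdot 10^{5} - 0.00024605 i$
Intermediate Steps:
$f{\left(E \right)} = - 9 E$
$-428430 - \left(- \frac{1571317}{f{\left(1157 \right)}} + \frac{\sqrt{-1136078 + I}}{1999296}\right) = -428430 - \left(- \frac{1571317}{\left(-9\right) 1157} + \frac{\sqrt{-1136078 + 894094}}{1999296}\right) = -428430 - \left(- \frac{1571317}{-10413} + \sqrt{-241984} \cdot \frac{1}{1999296}\right) = -428430 - \left(\left(-1571317\right) \left(- \frac{1}{10413}\right) + 8 i \sqrt{3781} \cdot \frac{1}{1999296}\right) = -428430 - \left(\frac{1571317}{10413} + \frac{i \sqrt{3781}}{249912}\right) = - \frac{4462812907}{10413} - \frac{i \sqrt{3781}}{249912}$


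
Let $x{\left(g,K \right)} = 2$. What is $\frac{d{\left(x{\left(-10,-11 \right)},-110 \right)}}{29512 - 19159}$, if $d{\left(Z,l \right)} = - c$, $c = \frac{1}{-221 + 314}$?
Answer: $- \frac{1}{962829} \approx -1.0386 \cdot 10^{-6}$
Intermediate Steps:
$c = \frac{1}{93} \approx 0.010753$
$d{\left(Z,l \right)} = - \frac{1}{93}$ ($d{\left(Z,l \right)} = \left(-1\right) \frac{1}{93} = - \frac{1}{93}$)
$\frac{d{\left(x{\left(-10,-11 \right)},-110 \right)}}{29512 - 19159} = - \frac{1}{93 \left(29512 - 19159\right)} = - \frac{1}{93 \cdot 10353} = \left(- \frac{1}{93}\right) \frac{1}{10353} = - \frac{1}{962829}$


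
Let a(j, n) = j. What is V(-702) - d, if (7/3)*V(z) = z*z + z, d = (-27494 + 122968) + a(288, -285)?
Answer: 805972/7 ≈ 1.1514e+5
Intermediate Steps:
d = 95762 (d = (-27494 + 122968) + 288 = 95474 + 288 = 95762)
V(z) = 3*z/7 + 3*z²/7 (V(z) = 3*(z*z + z)/7 = 3*(z² + z)/7 = 3*(z + z²)/7 = 3*z/7 + 3*z²/7)
V(-702) - d = (3/7)*(-702)*(1 - 702) - 1*95762 = (3/7)*(-702)*(-701) - 95762 = 1476306/7 - 95762 = 805972/7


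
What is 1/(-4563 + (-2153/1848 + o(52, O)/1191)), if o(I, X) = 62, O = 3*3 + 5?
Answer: -244552/1116162959 ≈ -0.00021910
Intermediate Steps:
O = 14 (O = 9 + 5 = 14)
1/(-4563 + (-2153/1848 + o(52, O)/1191)) = 1/(-4563 + (-2153/1848 + 62/1191)) = 1/(-4563 - 272183/244552) = 1/(-1116162959/244552) = -244552/1116162959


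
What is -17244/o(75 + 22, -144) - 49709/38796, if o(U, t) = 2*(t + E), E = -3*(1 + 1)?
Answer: 54507127/969900 ≈ 56.199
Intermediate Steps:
E = -6 (E = -3*2 = -6)
o(U, t) = -12 + 2*t (o(U, t) = 2*(t - 6) = 2*(-6 + t) = -12 + 2*t)
-17244/o(75 + 22, -144) - 49709/38796 = -17244/(-12 + 2*(-144)) - 49709/38796 = -17244/(-12 - 288) - 49709*1/38796 = -17244/(-300) - 49709/38796 = -17244*(-1/300) - 49709/38796 = 1437/25 - 49709/38796 = 54507127/969900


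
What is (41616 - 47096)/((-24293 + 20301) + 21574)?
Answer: -2740/8791 ≈ -0.31168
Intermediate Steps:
(41616 - 47096)/((-24293 + 20301) + 21574) = -5480/(-3992 + 21574) = -5480/17582 = -5480*1/17582 = -2740/8791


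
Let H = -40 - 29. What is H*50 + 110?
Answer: -3340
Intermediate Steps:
H = -69
H*50 + 110 = -69*50 + 110 = -3450 + 110 = -3340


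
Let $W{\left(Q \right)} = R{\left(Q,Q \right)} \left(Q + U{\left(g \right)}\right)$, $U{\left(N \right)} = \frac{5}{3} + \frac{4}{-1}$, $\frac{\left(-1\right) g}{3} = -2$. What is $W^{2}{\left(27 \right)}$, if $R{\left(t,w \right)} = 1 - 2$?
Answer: $\frac{5476}{9} \approx 608.44$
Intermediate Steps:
$g = 6$ ($g = \left(-3\right) \left(-2\right) = 6$)
$R{\left(t,w \right)} = -1$ ($R{\left(t,w \right)} = 1 - 2 = -1$)
$U{\left(N \right)} = - \frac{7}{3}$ ($U{\left(N \right)} = 5 \cdot \frac{1}{3} + 4 \left(-1\right) = \frac{5}{3} - 4 = - \frac{7}{3}$)
$W{\left(Q \right)} = \frac{7}{3} - Q$ ($W{\left(Q \right)} = - (Q - \frac{7}{3}) = - (- \frac{7}{3} + Q) = \frac{7}{3} - Q$)
$W^{2}{\left(27 \right)} = \left(\frac{7}{3} - 27\right)^{2} = \left(- \frac{74}{3}\right)^{2} = \frac{5476}{9}$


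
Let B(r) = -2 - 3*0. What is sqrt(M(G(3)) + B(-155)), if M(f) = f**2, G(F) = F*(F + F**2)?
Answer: sqrt(1294) ≈ 35.972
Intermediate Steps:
B(r) = -2 (B(r) = -2 + 0 = -2)
sqrt(M(G(3)) + B(-155)) = sqrt((3**2*(1 + 3))**2 - 2) = sqrt((9*4)**2 - 2) = sqrt(36**2 - 2) = sqrt(1296 - 2) = sqrt(1294)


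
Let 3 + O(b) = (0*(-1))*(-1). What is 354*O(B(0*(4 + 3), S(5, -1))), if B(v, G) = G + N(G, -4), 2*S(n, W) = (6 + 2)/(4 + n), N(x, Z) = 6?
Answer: -1062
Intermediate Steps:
S(n, W) = 4/(4 + n) (S(n, W) = ((6 + 2)/(4 + n))/2 = (8/(4 + n))/2 = 4/(4 + n))
B(v, G) = 6 + G (B(v, G) = G + 6 = 6 + G)
O(b) = -3 (O(b) = -3 + (0*(-1))*(-1) = -3 + 0*(-1) = -3 + 0 = -3)
354*O(B(0*(4 + 3), S(5, -1))) = 354*(-3) = -1062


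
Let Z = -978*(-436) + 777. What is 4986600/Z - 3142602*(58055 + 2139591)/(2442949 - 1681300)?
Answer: -65561675103605236/7230333957 ≈ -9.0676e+6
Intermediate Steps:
Z = 427185 (Z = 426408 + 777 = 427185)
4986600/Z - 3142602*(58055 + 2139591)/(2442949 - 1681300) = 4986600/427185 - 3142602*(58055 + 2139591)/(2442949 - 1681300) = 4986600*(1/427185) - 3142602/(761649/2197646) = 332440/28479 - 3142602/(761649*(1/2197646)) = 332440/28479 - 3142602/761649/2197646 = 332440/28479 - 3142602*2197646/761649 = 332440/28479 - 2302108904964/253883 = -65561675103605236/7230333957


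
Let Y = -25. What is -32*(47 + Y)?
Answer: -704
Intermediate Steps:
-32*(47 + Y) = -32*(47 - 25) = -32*22 = -704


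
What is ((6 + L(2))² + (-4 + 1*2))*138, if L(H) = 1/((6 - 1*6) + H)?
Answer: 11109/2 ≈ 5554.5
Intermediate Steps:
L(H) = 1/H (L(H) = 1/((6 - 6) + H) = 1/(0 + H) = 1/H)
((6 + L(2))² + (-4 + 1*2))*138 = ((6 + 1/2)² + (-4 + 1*2))*138 = ((6 + ½)² + (-4 + 2))*138 = ((13/2)² - 2)*138 = (169/4 - 2)*138 = (161/4)*138 = 11109/2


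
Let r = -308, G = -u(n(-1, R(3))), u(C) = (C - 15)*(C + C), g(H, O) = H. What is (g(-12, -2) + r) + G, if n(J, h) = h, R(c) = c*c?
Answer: -212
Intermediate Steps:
R(c) = c²
u(C) = 2*C*(-15 + C) (u(C) = (-15 + C)*(2*C) = 2*C*(-15 + C))
G = 108 (G = -2*3²*(-15 + 3²) = -2*9*(-15 + 9) = -2*9*(-6) = -1*(-108) = 108)
(g(-12, -2) + r) + G = (-12 - 308) + 108 = -320 + 108 = -212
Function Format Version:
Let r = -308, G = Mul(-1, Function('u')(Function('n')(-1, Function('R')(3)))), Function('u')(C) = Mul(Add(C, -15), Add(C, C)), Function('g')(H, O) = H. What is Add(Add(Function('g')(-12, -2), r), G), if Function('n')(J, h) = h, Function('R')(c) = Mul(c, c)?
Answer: -212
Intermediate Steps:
Function('R')(c) = Pow(c, 2)
Function('u')(C) = Mul(2, C, Add(-15, C)) (Function('u')(C) = Mul(Add(-15, C), Mul(2, C)) = Mul(2, C, Add(-15, C)))
G = 108 (G = Mul(-1, Mul(2, Pow(3, 2), Add(-15, Pow(3, 2)))) = Mul(-1, Mul(2, 9, Add(-15, 9))) = Mul(-1, Mul(2, 9, -6)) = Mul(-1, -108) = 108)
Add(Add(Function('g')(-12, -2), r), G) = Add(Add(-12, -308), 108) = Add(-320, 108) = -212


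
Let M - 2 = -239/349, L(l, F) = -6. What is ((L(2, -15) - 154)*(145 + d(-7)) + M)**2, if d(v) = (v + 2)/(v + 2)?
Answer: 66458055056761/121801 ≈ 5.4563e+8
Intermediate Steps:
d(v) = 1 (d(v) = (2 + v)/(2 + v) = 1)
M = 459/349 (M = 2 - 239/349 = 459/349 ≈ 1.3152)
((L(2, -15) - 154)*(145 + d(-7)) + M)**2 = ((-6 - 154)*(145 + 1) + 459/349)**2 = (-160*146 + 459/349)**2 = (-23360 + 459/349)**2 = (-8152181/349)**2 = 66458055056761/121801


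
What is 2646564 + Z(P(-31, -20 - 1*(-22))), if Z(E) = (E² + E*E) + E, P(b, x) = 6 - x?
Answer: 2646600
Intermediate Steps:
Z(E) = E + 2*E² (Z(E) = (E² + E²) + E = 2*E² + E = E + 2*E²)
2646564 + Z(P(-31, -20 - 1*(-22))) = 2646564 + (6 - (-20 - 1*(-22)))*(1 + 2*(6 - (-20 - 1*(-22)))) = 2646564 + (6 - (-20 + 22))*(1 + 2*(6 - (-20 + 22))) = 2646564 + (6 - 1*2)*(1 + 2*(6 - 1*2)) = 2646564 + (6 - 2)*(1 + 2*(6 - 2)) = 2646564 + 4*(1 + 2*4) = 2646564 + 4*(1 + 8) = 2646564 + 4*9 = 2646564 + 36 = 2646600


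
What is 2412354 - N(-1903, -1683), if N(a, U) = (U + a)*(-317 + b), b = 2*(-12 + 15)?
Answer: 1297108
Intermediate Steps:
b = 6 (b = 2*3 = 6)
N(a, U) = -311*U - 311*a (N(a, U) = (U + a)*(-317 + 6) = (U + a)*(-311) = -311*U - 311*a)
2412354 - N(-1903, -1683) = 2412354 - (-311*(-1683) - 311*(-1903)) = 2412354 - (523413 + 591833) = 2412354 - 1*1115246 = 2412354 - 1115246 = 1297108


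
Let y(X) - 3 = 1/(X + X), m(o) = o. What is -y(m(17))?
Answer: -103/34 ≈ -3.0294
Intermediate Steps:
y(X) = 3 + 1/(2*X) (y(X) = 3 + 1/(X + X) = 3 + 1/(2*X))
-y(m(17)) = -(3 + (½)/17) = -(3 + (½)*(1/17)) = -(3 + 1/34) = -1*103/34 = -103/34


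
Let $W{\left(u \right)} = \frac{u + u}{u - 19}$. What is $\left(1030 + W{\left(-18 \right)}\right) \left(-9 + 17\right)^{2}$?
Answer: $\frac{2441344}{37} \approx 65982.0$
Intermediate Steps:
$W{\left(u \right)} = \frac{2 u}{-19 + u}$
$\left(1030 + W{\left(-18 \right)}\right) \left(-9 + 17\right)^{2} = \left(1030 + 2 \left(-18\right) \frac{1}{-19 - 18}\right) \left(-9 + 17\right)^{2} = \left(1030 + 2 \left(-18\right) \frac{1}{-37}\right) 8^{2} = \left(1030 + 2 \left(-18\right) \left(- \frac{1}{37}\right)\right) 64 = \left(1030 + \frac{36}{37}\right) 64 = \frac{38146}{37} \cdot 64 = \frac{2441344}{37}$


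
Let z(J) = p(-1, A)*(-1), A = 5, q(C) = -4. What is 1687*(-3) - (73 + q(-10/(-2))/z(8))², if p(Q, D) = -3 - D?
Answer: -41269/4 ≈ -10317.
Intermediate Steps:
z(J) = 8 (z(J) = (-3 - 1*5)*(-1) = (-3 - 5)*(-1) = -8*(-1) = 8)
1687*(-3) - (73 + q(-10/(-2))/z(8))² = 1687*(-3) - (73 - 4/8)² = -5061 - (73 - 4*⅛)² = -5061 - (73 - ½)² = -5061 - (145/2)² = -5061 - 1*21025/4 = -5061 - 21025/4 = -41269/4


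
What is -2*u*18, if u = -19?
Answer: 684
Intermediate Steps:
-2*u*18 = -2*(-19)*18 = 38*18 = 684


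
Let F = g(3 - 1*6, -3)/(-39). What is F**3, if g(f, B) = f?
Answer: 1/2197 ≈ 0.00045517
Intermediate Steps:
F = 1/13 (F = (3 - 1*6)/(-39) = (3 - 6)*(-1/39) = -3*(-1/39) = 1/13 ≈ 0.076923)
F**3 = (1/13)**3 = 1/2197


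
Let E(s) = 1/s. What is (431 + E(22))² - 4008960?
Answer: -1850409351/484 ≈ -3.8232e+6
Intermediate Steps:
(431 + E(22))² - 4008960 = (431 + 1/22)² - 4008960 = (9483/22)² - 4008960 = 89927289/484 - 4008960 = -1850409351/484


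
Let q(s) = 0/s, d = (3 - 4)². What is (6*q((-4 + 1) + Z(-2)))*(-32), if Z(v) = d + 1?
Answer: 0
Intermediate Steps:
d = 1 (d = (-1)² = 1)
Z(v) = 2 (Z(v) = 1 + 1 = 2)
q(s) = 0
(6*q((-4 + 1) + Z(-2)))*(-32) = (6*0)*(-32) = 0*(-32) = 0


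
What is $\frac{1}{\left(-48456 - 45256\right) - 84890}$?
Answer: $- \frac{1}{178602} \approx -5.599 \cdot 10^{-6}$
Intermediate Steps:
$\frac{1}{\left(-48456 - 45256\right) - 84890} = \frac{1}{-93712 - 84890} = \frac{1}{-178602} = - \frac{1}{178602}$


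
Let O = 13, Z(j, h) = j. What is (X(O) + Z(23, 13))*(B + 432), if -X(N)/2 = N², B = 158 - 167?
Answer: -133245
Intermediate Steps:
B = -9
X(N) = -2*N²
(X(O) + Z(23, 13))*(B + 432) = (-2*13² + 23)*(-9 + 432) = (-2*169 + 23)*423 = (-338 + 23)*423 = -315*423 = -133245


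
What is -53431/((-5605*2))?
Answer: 53431/11210 ≈ 4.7664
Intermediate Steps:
-53431/((-5605*2)) = -53431/((-1121*10)) = -53431/(-11210) = -53431*(-1/11210) = 53431/11210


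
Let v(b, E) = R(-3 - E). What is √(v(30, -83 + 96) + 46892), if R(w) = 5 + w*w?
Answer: √47153 ≈ 217.15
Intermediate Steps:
R(w) = 5 + w²
v(b, E) = 5 + (-3 - E)²
√(v(30, -83 + 96) + 46892) = √((5 + (3 + (-83 + 96))²) + 46892) = √((5 + (3 + 13)²) + 46892) = √((5 + 16²) + 46892) = √((5 + 256) + 46892) = √(261 + 46892) = √47153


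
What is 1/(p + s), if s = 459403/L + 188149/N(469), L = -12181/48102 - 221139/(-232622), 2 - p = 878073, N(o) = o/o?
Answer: -1950914899/60847058216895 ≈ -3.2063e-5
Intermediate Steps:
N(o) = 1
p = -878071 (p = 2 - 1*878073 = 2 - 878073 = -878071)
L = 1950914899/2797395861 (L = -12181*1/48102 - 221139*(-1/232622) = -12181/48102 + 221139/232622 = 1950914899/2797395861 ≈ 0.69740)
s = 1652194738062934/1950914899 (s = 459403/(1950914899/2797395861) + 188149/1 = 459403*(2797395861/1950914899) + 188149*1 = 1285132050730983/1950914899 + 188149 = 1652194738062934/1950914899 ≈ 8.4688e+5)
1/(p + s) = 1/(-878071 + 1652194738062934/1950914899) = 1/(-60847058216895/1950914899) = -1950914899/60847058216895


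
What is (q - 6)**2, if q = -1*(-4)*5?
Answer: 196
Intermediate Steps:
q = 20 (q = 4*5 = 20)
(q - 6)**2 = (20 - 6)**2 = 14**2 = 196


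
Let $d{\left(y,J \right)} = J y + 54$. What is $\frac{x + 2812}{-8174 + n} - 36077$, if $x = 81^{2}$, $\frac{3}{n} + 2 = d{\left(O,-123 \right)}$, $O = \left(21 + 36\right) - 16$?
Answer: $- \frac{1471859838292}{40796437} \approx -36078.0$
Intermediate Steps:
$O = 41$ ($O = 57 - 16 = 41$)
$d{\left(y,J \right)} = 54 + J y$
$n = - \frac{3}{4991}$ ($n = \frac{3}{-2 + \left(54 - 5043\right)} = \frac{3}{-2 - 4989} = \frac{3}{-4991} = 3 \left(- \frac{1}{4991}\right) = - \frac{3}{4991} \approx -0.00060108$)
$x = 6561$
$\frac{x + 2812}{-8174 + n} - 36077 = \frac{6561 + 2812}{-8174 - \frac{3}{4991}} - 36077 = \frac{9373}{- \frac{40796437}{4991}} - 36077 = 9373 \left(- \frac{4991}{40796437}\right) - 36077 = - \frac{46780643}{40796437} - 36077 = - \frac{1471859838292}{40796437}$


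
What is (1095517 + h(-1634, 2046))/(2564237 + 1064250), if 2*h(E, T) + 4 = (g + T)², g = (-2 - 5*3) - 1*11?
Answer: 3131677/3628487 ≈ 0.86308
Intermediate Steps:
g = -28 (g = (-2 - 15) - 11 = -17 - 11 = -28)
h(E, T) = -2 + (-28 + T)²/2
(1095517 + h(-1634, 2046))/(2564237 + 1064250) = (1095517 + (-2 + (-28 + 2046)²/2))/(2564237 + 1064250) = (1095517 + (-2 + (½)*2018²))/3628487 = (1095517 + (-2 + (½)*4072324))*(1/3628487) = (1095517 + (-2 + 2036162))*(1/3628487) = (1095517 + 2036160)*(1/3628487) = 3131677*(1/3628487) = 3131677/3628487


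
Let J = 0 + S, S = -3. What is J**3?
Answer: -27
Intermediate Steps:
J = -3 (J = 0 - 3 = -3)
J**3 = (-3)**3 = -27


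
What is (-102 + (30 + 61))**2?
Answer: 121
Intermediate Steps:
(-102 + (30 + 61))**2 = (-102 + 91)**2 = (-11)**2 = 121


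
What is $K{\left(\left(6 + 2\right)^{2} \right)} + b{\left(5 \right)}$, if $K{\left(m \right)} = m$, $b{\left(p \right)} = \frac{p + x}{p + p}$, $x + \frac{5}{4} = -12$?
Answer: $\frac{2527}{40} \approx 63.175$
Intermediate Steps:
$x = - \frac{53}{4}$ ($x = - \frac{5}{4} - 12 = - \frac{53}{4} \approx -13.25$)
$b{\left(p \right)} = \frac{- \frac{53}{4} + p}{2 p}$ ($b{\left(p \right)} = \frac{p - \frac{53}{4}}{p + p} = \frac{- \frac{53}{4} + p}{2 p}$)
$K{\left(\left(6 + 2\right)^{2} \right)} + b{\left(5 \right)} = \left(6 + 2\right)^{2} + \frac{-53 + 4 \cdot 5}{8 \cdot 5} = 8^{2} + \frac{1}{8} \cdot \frac{1}{5} \left(-53 + 20\right) = 64 + \frac{1}{8} \cdot \frac{1}{5} \left(-33\right) = 64 - \frac{33}{40} = \frac{2527}{40}$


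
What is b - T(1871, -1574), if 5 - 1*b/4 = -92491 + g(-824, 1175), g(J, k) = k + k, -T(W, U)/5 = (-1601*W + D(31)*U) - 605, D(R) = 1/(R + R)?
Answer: -453217611/31 ≈ -1.4620e+7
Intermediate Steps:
D(R) = 1/(2*R)
T(W, U) = 3025 + 8005*W - 5*U/62 (T(W, U) = -5*((-1601*W + ((1/2)/31)*U) - 605) = -5*((-1601*W + ((1/2)*(1/31))*U) - 605) = -5*((-1601*W + U/62) - 605) = -5*(-605 - 1601*W + U/62) = 3025 + 8005*W - 5*U/62)
g(J, k) = 2*k
b = 360584 (b = 20 - 4*(-92491 + 2*1175) = 20 - 4*(-92491 + 2350) = 20 - 4*(-90141) = 20 + 360564 = 360584)
b - T(1871, -1574) = 360584 - (3025 + 8005*1871 - 5/62*(-1574)) = 360584 - (3025 + 14977355 + 3935/31) = 360584 - 1*464395715/31 = 360584 - 464395715/31 = -453217611/31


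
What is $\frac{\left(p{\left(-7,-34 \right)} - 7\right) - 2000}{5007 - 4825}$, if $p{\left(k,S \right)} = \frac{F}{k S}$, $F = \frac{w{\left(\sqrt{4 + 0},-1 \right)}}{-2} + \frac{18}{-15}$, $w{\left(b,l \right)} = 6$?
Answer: $- \frac{341193}{30940} \approx -11.028$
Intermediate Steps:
$F = - \frac{21}{5}$ ($F = \frac{6}{-2} + \frac{18}{-15} = 6 \left(- \frac{1}{2}\right) + 18 \left(- \frac{1}{15}\right) = -3 - \frac{6}{5} = - \frac{21}{5} \approx -4.2$)
$p{\left(k,S \right)} = - \frac{21}{5 S k}$ ($p{\left(k,S \right)} = - \frac{21}{5 k S} = - \frac{21}{5 S k}$)
$\frac{\left(p{\left(-7,-34 \right)} - 7\right) - 2000}{5007 - 4825} = \frac{\left(- \frac{21}{5 \left(-34\right) \left(-7\right)} - 7\right) - 2000}{5007 - 4825} = \frac{\left(\left(- \frac{21}{5}\right) \left(- \frac{1}{34}\right) \left(- \frac{1}{7}\right) - 7\right) - 2000}{182} = \left(\left(- \frac{3}{170} - 7\right) - 2000\right) \frac{1}{182} = \left(- \frac{1193}{170} - 2000\right) \frac{1}{182} = \left(- \frac{341193}{170}\right) \frac{1}{182} = - \frac{341193}{30940}$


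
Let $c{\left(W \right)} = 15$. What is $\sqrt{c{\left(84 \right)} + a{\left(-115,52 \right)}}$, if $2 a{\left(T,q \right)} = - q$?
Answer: $i \sqrt{11} \approx 3.3166 i$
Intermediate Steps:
$a{\left(T,q \right)} = - \frac{q}{2}$ ($a{\left(T,q \right)} = \frac{\left(-1\right) q}{2} = - \frac{q}{2}$)
$\sqrt{c{\left(84 \right)} + a{\left(-115,52 \right)}} = \sqrt{15 - 26} = \sqrt{-11} = i \sqrt{11}$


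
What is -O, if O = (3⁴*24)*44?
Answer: -85536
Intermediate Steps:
O = 85536 (O = (81*24)*44 = 1944*44 = 85536)
-O = -1*85536 = -85536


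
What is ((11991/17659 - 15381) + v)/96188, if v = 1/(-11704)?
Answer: -3178819151611/19880225871968 ≈ -0.15990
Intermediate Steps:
v = -1/11704 ≈ -8.5441e-5
((11991/17659 - 15381) + v)/96188 = ((11991/17659 - 15381) - 1/11704)/96188 = ((11991*(1/17659) - 15381) - 1/11704)*(1/96188) = ((11991/17659 - 15381) - 1/11704)*(1/96188) = (-271601088/17659 - 1/11704)*(1/96188) = -3178819151611/206680936*1/96188 = -3178819151611/19880225871968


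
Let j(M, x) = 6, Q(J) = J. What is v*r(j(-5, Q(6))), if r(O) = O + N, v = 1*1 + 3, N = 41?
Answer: 188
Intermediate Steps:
v = 4 (v = 1 + 3 = 4)
r(O) = 41 + O (r(O) = O + 41 = 41 + O)
v*r(j(-5, Q(6))) = 4*(41 + 6) = 4*47 = 188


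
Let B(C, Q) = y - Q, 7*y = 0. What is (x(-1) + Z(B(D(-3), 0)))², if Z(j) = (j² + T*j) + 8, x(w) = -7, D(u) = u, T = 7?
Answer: 1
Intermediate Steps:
y = 0 (y = (⅐)*0 = 0)
B(C, Q) = -Q (B(C, Q) = 0 - Q = -Q)
Z(j) = 8 + j² + 7*j (Z(j) = (j² + 7*j) + 8 = 8 + j² + 7*j)
(x(-1) + Z(B(D(-3), 0)))² = (-7 + (8 + (-1*0)² + 7*(-1*0)))² = (-7 + (8 + 0² + 7*0))² = (-7 + (8 + 0 + 0))² = (-7 + 8)² = 1² = 1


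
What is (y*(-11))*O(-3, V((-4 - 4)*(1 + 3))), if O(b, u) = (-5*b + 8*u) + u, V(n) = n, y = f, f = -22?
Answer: -66066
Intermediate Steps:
y = -22
O(b, u) = -5*b + 9*u
(y*(-11))*O(-3, V((-4 - 4)*(1 + 3))) = (-22*(-11))*(-5*(-3) + 9*((-4 - 4)*(1 + 3))) = 242*(15 + 9*(-8*4)) = 242*(15 + 9*(-32)) = 242*(15 - 288) = 242*(-273) = -66066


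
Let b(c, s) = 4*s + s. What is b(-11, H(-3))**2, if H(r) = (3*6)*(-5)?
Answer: 202500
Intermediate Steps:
H(r) = -90 (H(r) = 18*(-5) = -90)
b(c, s) = 5*s
b(-11, H(-3))**2 = (5*(-90))**2 = (-450)**2 = 202500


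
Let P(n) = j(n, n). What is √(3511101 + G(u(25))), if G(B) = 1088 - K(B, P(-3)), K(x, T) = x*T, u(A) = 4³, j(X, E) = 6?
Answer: √3511805 ≈ 1874.0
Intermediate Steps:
u(A) = 64
P(n) = 6
K(x, T) = T*x
G(B) = 1088 - 6*B
√(3511101 + G(u(25))) = √(3511101 + (1088 - 6*64)) = √(3511101 + (1088 - 384)) = √(3511101 + 704) = √3511805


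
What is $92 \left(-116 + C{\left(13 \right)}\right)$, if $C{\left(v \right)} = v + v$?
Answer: $-8280$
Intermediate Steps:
$C{\left(v \right)} = 2 v$
$92 \left(-116 + C{\left(13 \right)}\right) = 92 \left(-116 + 2 \cdot 13\right) = 92 \left(-116 + 26\right) = 92 \left(-90\right) = -8280$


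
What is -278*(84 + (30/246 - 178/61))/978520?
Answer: -28229649/1223639260 ≈ -0.023070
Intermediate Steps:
-278*(84 + (30/246 - 178/61))/978520 = -278*(84 + (30*(1/246) - 178*1/61))*(1/978520) = -278*(84 + (5/41 - 178/61))*(1/978520) = -278*(84 - 6993/2501)*(1/978520) = -278*203091/2501*(1/978520) = -56459298/2501*1/978520 = -28229649/1223639260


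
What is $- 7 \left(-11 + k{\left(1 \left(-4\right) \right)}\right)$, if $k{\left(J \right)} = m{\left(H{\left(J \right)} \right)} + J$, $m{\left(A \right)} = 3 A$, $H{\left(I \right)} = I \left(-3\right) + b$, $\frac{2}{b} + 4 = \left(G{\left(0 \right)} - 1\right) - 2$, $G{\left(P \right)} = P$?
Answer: $-141$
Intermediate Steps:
$b = - \frac{2}{7}$ ($b = \frac{2}{-4 + \left(\left(0 - 1\right) - 2\right)} = \frac{2}{-4 - 3} = \frac{2}{-7} = 2 \left(- \frac{1}{7}\right) = - \frac{2}{7} \approx -0.28571$)
$H{\left(I \right)} = - \frac{2}{7} - 3 I$ ($H{\left(I \right)} = I \left(-3\right) - \frac{2}{7} = - 3 I - \frac{2}{7} = - \frac{2}{7} - 3 I$)
$k{\left(J \right)} = - \frac{6}{7} - 8 J$ ($k{\left(J \right)} = 3 \left(- \frac{2}{7} - 3 J\right) + J = \left(- \frac{6}{7} - 9 J\right) + J = - \frac{6}{7} - 8 J$)
$- 7 \left(-11 + k{\left(1 \left(-4\right) \right)}\right) = - 7 \left(-11 - \left(\frac{6}{7} + 8 \cdot 1 \left(-4\right)\right)\right) = - 7 \left(-11 - - \frac{218}{7}\right) = - 7 \left(-11 + \left(- \frac{6}{7} + 32\right)\right) = - 7 \left(-11 + \frac{218}{7}\right) = \left(-7\right) \frac{141}{7} = -141$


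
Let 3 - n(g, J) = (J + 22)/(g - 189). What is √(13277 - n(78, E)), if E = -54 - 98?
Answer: 2*√40890846/111 ≈ 115.22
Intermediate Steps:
E = -152
n(g, J) = 3 - (22 + J)/(-189 + g) (n(g, J) = 3 - (J + 22)/(g - 189) = 3 - (22 + J)/(-189 + g))
√(13277 - n(78, E)) = √(13277 - (-589 - 1*(-152) + 3*78)/(-189 + 78)) = √(13277 - (-589 + 152 + 234)/(-111)) = √(13277 - (-1)*(-203)/111) = √(13277 - 1*203/111) = √(13277 - 203/111) = √(1473544/111) = 2*√40890846/111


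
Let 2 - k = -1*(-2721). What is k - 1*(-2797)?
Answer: 78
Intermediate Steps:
k = -2719 (k = 2 - (-1)*(-2721) = 2 - 1*2721 = 2 - 2721 = -2719)
k - 1*(-2797) = -2719 - 1*(-2797) = -2719 + 2797 = 78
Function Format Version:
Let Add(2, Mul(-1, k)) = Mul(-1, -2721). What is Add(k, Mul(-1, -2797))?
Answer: 78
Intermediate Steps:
k = -2719 (k = Add(2, Mul(-1, Mul(-1, -2721))) = Add(2, Mul(-1, 2721)) = Add(2, -2721) = -2719)
Add(k, Mul(-1, -2797)) = Add(-2719, Mul(-1, -2797)) = Add(-2719, 2797) = 78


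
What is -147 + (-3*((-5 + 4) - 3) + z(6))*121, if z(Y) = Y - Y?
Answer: 1305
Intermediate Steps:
z(Y) = 0
-147 + (-3*((-5 + 4) - 3) + z(6))*121 = -147 + (-3*((-5 + 4) - 3) + 0)*121 = -147 + (-3*(-1 - 3) + 0)*121 = -147 + (-3*(-4) + 0)*121 = -147 + (12 + 0)*121 = -147 + 12*121 = -147 + 1452 = 1305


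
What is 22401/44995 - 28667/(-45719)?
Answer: 2314022984/2057126405 ≈ 1.1249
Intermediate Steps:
22401/44995 - 28667/(-45719) = 22401*(1/44995) - 28667*(-1/45719) = 22401/44995 + 28667/45719 = 2314022984/2057126405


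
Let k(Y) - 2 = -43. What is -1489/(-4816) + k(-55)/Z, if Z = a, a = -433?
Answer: 842193/2085328 ≈ 0.40387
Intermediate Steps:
k(Y) = -41 (k(Y) = 2 - 43 = -41)
Z = -433
-1489/(-4816) + k(-55)/Z = -1489/(-4816) - 41/(-433) = -1489*(-1/4816) - 41*(-1/433) = 1489/4816 + 41/433 = 842193/2085328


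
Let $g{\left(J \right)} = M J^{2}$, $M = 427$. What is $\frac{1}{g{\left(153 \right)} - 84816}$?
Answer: $\frac{1}{9910827} \approx 1.009 \cdot 10^{-7}$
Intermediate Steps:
$g{\left(J \right)} = 427 J^{2}$
$\frac{1}{g{\left(153 \right)} - 84816} = \frac{1}{427 \cdot 153^{2} - 84816} = \frac{1}{427 \cdot 23409 - 84816} = \frac{1}{9995643 - 84816} = \frac{1}{9910827}$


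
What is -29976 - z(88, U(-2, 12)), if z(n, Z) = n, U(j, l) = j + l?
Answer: -30064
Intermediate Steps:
-29976 - z(88, U(-2, 12)) = -29976 - 1*88 = -29976 - 88 = -30064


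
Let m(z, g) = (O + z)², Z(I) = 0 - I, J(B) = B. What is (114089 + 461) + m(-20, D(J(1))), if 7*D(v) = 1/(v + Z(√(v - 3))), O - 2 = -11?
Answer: 115391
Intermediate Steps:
O = -9 (O = 2 - 11 = -9)
Z(I) = -I
D(v) = 1/(7*(v - √(-3 + v))) (D(v) = 1/(7*(v - √(v - 3))) = 1/(7*(v - √(-3 + v))))
m(z, g) = (-9 + z)²
(114089 + 461) + m(-20, D(J(1))) = (114089 + 461) + (-9 - 20)² = 114550 + (-29)² = 114550 + 841 = 115391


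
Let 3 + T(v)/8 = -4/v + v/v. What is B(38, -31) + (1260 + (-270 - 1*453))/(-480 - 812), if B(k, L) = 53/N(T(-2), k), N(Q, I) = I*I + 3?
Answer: -708563/1869524 ≈ -0.37901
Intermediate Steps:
T(v) = -16 - 32/v (T(v) = -24 + 8*(-4/v + v/v) = -24 + 8*(-4/v + 1) = -24 + 8*(1 - 4/v) = -24 + (8 - 32/v) = -16 - 32/v)
N(Q, I) = 3 + I² (N(Q, I) = I² + 3 = 3 + I²)
B(k, L) = 53/(3 + k²)
B(38, -31) + (1260 + (-270 - 1*453))/(-480 - 812) = 53/(3 + 38²) + (1260 + (-270 - 1*453))/(-480 - 812) = 53/(3 + 1444) + (1260 + (-270 - 453))/(-1292) = 53/1447 + (1260 - 723)*(-1/1292) = 53*(1/1447) + 537*(-1/1292) = 53/1447 - 537/1292 = -708563/1869524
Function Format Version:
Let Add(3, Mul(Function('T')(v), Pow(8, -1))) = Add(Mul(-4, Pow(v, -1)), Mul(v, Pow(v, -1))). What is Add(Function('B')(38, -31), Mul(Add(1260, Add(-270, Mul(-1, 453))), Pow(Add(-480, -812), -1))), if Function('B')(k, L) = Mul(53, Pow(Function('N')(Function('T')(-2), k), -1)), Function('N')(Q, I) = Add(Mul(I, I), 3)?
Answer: Rational(-708563, 1869524) ≈ -0.37901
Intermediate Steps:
Function('T')(v) = Add(-16, Mul(-32, Pow(v, -1))) (Function('T')(v) = Add(-24, Mul(8, Add(Mul(-4, Pow(v, -1)), Mul(v, Pow(v, -1))))) = Add(-24, Mul(8, Add(Mul(-4, Pow(v, -1)), 1))) = Add(-24, Mul(8, Add(1, Mul(-4, Pow(v, -1))))) = Add(-24, Add(8, Mul(-32, Pow(v, -1)))) = Add(-16, Mul(-32, Pow(v, -1))))
Function('N')(Q, I) = Add(3, Pow(I, 2)) (Function('N')(Q, I) = Add(Pow(I, 2), 3) = Add(3, Pow(I, 2)))
Function('B')(k, L) = Mul(53, Pow(Add(3, Pow(k, 2)), -1))
Add(Function('B')(38, -31), Mul(Add(1260, Add(-270, Mul(-1, 453))), Pow(Add(-480, -812), -1))) = Add(Mul(53, Pow(Add(3, Pow(38, 2)), -1)), Mul(Add(1260, Add(-270, Mul(-1, 453))), Pow(Add(-480, -812), -1))) = Add(Mul(53, Pow(Add(3, 1444), -1)), Mul(Add(1260, Add(-270, -453)), Pow(-1292, -1))) = Add(Mul(53, Pow(1447, -1)), Mul(Add(1260, -723), Rational(-1, 1292))) = Add(Mul(53, Rational(1, 1447)), Mul(537, Rational(-1, 1292))) = Add(Rational(53, 1447), Rational(-537, 1292)) = Rational(-708563, 1869524)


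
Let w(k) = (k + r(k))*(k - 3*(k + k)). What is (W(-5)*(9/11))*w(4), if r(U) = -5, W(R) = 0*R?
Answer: 0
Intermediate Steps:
W(R) = 0
w(k) = -5*k*(-5 + k) (w(k) = (k - 5)*(k - 3*(k + k)) = (-5 + k)*(k - 6*k) = (-5 + k)*(-5*k) = -5*k*(-5 + k))
(W(-5)*(9/11))*w(4) = (0*(9/11))*(5*4*(5 - 1*4)) = (0*(9*(1/11)))*(5*4*(5 - 4)) = (0*(9/11))*(5*4*1) = 0*20 = 0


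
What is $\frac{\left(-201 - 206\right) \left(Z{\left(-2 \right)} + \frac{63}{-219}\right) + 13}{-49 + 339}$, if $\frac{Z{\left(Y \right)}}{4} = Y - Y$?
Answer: $\frac{4748}{10585} \approx 0.44856$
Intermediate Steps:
$Z{\left(Y \right)} = 0$ ($Z{\left(Y \right)} = 4 \left(Y - Y\right) = 4 \cdot 0 = 0$)
$\frac{\left(-201 - 206\right) \left(Z{\left(-2 \right)} + \frac{63}{-219}\right) + 13}{-49 + 339} = \frac{\left(-201 - 206\right) \left(0 + \frac{63}{-219}\right) + 13}{-49 + 339} = \frac{- 407 \left(0 + 63 \left(- \frac{1}{219}\right)\right) + 13}{290} = \left(- 407 \left(0 - \frac{21}{73}\right) + 13\right) \frac{1}{290} = \left(\left(-407\right) \left(- \frac{21}{73}\right) + 13\right) \frac{1}{290} = \left(\frac{8547}{73} + 13\right) \frac{1}{290} = \frac{9496}{73} \cdot \frac{1}{290} = \frac{4748}{10585}$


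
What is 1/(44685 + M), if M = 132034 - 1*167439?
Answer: 1/9280 ≈ 0.00010776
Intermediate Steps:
M = -35405 (M = 132034 - 167439 = -35405)
1/(44685 + M) = 1/(44685 - 35405) = 1/9280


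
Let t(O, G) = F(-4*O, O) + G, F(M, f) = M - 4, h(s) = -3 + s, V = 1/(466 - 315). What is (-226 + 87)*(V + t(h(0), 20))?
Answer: -587831/151 ≈ -3892.9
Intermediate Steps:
V = 1/151 ≈ 0.0066225
F(M, f) = -4 + M
t(O, G) = -4 + G - 4*O (t(O, G) = (-4 - 4*O) + G = -4 + G - 4*O)
(-226 + 87)*(V + t(h(0), 20)) = (-226 + 87)*(1/151 + (-4 + 20 - 4*(-3 + 0))) = -139*(1/151 + (-4 + 20 - 4*(-3))) = -139*(1/151 + (-4 + 20 + 12)) = -139*(1/151 + 28) = -139*4229/151 = -587831/151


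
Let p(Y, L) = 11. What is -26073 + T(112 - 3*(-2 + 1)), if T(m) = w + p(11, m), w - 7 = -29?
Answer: -26084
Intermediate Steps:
w = -22 (w = 7 - 29 = -22)
T(m) = -11 (T(m) = -22 + 11 = -11)
-26073 + T(112 - 3*(-2 + 1)) = -26073 - 11 = -26084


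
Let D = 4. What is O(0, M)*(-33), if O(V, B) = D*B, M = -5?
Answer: 660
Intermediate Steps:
O(V, B) = 4*B
O(0, M)*(-33) = (4*(-5))*(-33) = -20*(-33) = 660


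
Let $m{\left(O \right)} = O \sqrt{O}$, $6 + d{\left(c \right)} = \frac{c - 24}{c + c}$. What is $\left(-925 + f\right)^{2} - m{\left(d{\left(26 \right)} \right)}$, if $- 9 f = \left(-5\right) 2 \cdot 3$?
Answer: $\frac{7645225}{9} + \frac{155 i \sqrt{4030}}{676} \approx 8.4947 \cdot 10^{5} + 14.556 i$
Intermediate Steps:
$d{\left(c \right)} = -6 + \frac{-24 + c}{2 c}$ ($d{\left(c \right)} = -6 + \frac{c - 24}{c + c} = -6 + \frac{-24 + c}{2 c}$)
$m{\left(O \right)} = O^{\frac{3}{2}}$
$f = \frac{10}{3}$ ($f = - \frac{\left(-5\right) 2 \cdot 3}{9} = - \frac{\left(-10\right) 3}{9} = \left(- \frac{1}{9}\right) \left(-30\right) = \frac{10}{3} \approx 3.3333$)
$\left(-925 + f\right)^{2} - m{\left(d{\left(26 \right)} \right)} = \left(-925 + \frac{10}{3}\right)^{2} - \left(- \frac{11}{2} - \frac{12}{26}\right)^{\frac{3}{2}} = \left(- \frac{2765}{3}\right)^{2} - \left(- \frac{11}{2} - \frac{6}{13}\right)^{\frac{3}{2}} = \frac{7645225}{9} - \left(- \frac{11}{2} - \frac{6}{13}\right)^{\frac{3}{2}} = \frac{7645225}{9} - \left(- \frac{155}{26}\right)^{\frac{3}{2}} = \frac{7645225}{9} - - \frac{155 i \sqrt{4030}}{676} = \frac{7645225}{9} + \frac{155 i \sqrt{4030}}{676}$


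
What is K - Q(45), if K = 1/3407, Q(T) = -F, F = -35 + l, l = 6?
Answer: -98802/3407 ≈ -29.000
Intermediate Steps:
F = -29 (F = -35 + 6 = -29)
Q(T) = 29 (Q(T) = -1*(-29) = 29)
K = 1/3407 ≈ 0.00029351
K - Q(45) = 1/3407 - 1*29 = 1/3407 - 29 = -98802/3407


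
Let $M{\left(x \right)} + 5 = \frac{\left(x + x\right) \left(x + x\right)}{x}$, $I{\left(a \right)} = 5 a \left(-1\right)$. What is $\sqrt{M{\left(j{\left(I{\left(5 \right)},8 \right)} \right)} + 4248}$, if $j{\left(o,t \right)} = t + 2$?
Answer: $\sqrt{4283} \approx 65.445$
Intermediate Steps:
$I{\left(a \right)} = - 5 a$
$j{\left(o,t \right)} = 2 + t$
$M{\left(x \right)} = -5 + 4 x$ ($M{\left(x \right)} = -5 + \frac{\left(x + x\right) \left(x + x\right)}{x} = -5 + \frac{2 x 2 x}{x} = -5 + \frac{4 x^{2}}{x} = -5 + 4 x$)
$\sqrt{M{\left(j{\left(I{\left(5 \right)},8 \right)} \right)} + 4248} = \sqrt{\left(-5 + 4 \left(2 + 8\right)\right) + 4248} = \sqrt{\left(-5 + 4 \cdot 10\right) + 4248} = \sqrt{\left(-5 + 40\right) + 4248} = \sqrt{35 + 4248} = \sqrt{4283}$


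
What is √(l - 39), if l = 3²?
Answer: I*√30 ≈ 5.4772*I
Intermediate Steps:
l = 9
√(l - 39) = √(9 - 39) = √(-30) = I*√30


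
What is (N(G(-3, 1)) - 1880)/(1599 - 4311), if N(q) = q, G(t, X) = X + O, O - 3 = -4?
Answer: 235/339 ≈ 0.69322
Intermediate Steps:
O = -1 (O = 3 - 4 = -1)
G(t, X) = -1 + X (G(t, X) = X - 1 = -1 + X)
(N(G(-3, 1)) - 1880)/(1599 - 4311) = ((-1 + 1) - 1880)/(1599 - 4311) = (0 - 1880)/(-2712) = -1880*(-1/2712) = 235/339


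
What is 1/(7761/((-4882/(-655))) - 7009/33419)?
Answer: 163151558/169849764707 ≈ 0.00096056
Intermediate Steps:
1/(7761/((-4882/(-655))) - 7009/33419) = 1/(7761/((-4882*(-1/655))) - 7009*1/33419) = 1/(7761/(4882/655) - 7009/33419) = 1/(7761*(655/4882) - 7009/33419) = 1/(5083455/4882 - 7009/33419) = 1/(169849764707/163151558) = 163151558/169849764707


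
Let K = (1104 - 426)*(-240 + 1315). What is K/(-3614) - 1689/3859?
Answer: -1409368098/6973213 ≈ -202.11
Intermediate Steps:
K = 728850 (K = 678*1075 = 728850)
K/(-3614) - 1689/3859 = 728850/(-3614) - 1689/3859 = 728850*(-1/3614) - 1689*1/3859 = -364425/1807 - 1689/3859 = -1409368098/6973213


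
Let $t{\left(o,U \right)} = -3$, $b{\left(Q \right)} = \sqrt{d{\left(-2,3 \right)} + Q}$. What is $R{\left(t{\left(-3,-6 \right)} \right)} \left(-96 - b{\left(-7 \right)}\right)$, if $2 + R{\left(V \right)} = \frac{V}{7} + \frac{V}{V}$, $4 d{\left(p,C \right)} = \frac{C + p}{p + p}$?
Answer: $\frac{960}{7} + \frac{5 i \sqrt{113}}{14} \approx 137.14 + 3.7965 i$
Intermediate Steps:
$d{\left(p,C \right)} = \frac{C + p}{8 p}$ ($d{\left(p,C \right)} = \frac{\left(C + p\right) \frac{1}{p + p}}{4} = \frac{\left(C + p\right) \frac{1}{2 p}}{4} = \frac{\frac{1}{2} \frac{1}{p} \left(C + p\right)}{4} = \frac{C + p}{8 p}$)
$b{\left(Q \right)} = \sqrt{- \frac{1}{16} + Q}$ ($b{\left(Q \right)} = \sqrt{\frac{3 - 2}{8 \left(-2\right)} + Q} = \sqrt{\frac{1}{8} \left(- \frac{1}{2}\right) 1 + Q} = \sqrt{- \frac{1}{16} + Q}$)
$R{\left(V \right)} = -1 + \frac{V}{7}$ ($R{\left(V \right)} = -2 + \left(\frac{V}{7} + \frac{V}{V}\right) = -2 + \left(V \frac{1}{7} + 1\right) = -2 + \left(\frac{V}{7} + 1\right) = -2 + \left(1 + \frac{V}{7}\right) = -1 + \frac{V}{7}$)
$R{\left(t{\left(-3,-6 \right)} \right)} \left(-96 - b{\left(-7 \right)}\right) = \left(-1 + \frac{1}{7} \left(-3\right)\right) \left(-96 - \frac{\sqrt{-1 + 16 \left(-7\right)}}{4}\right) = \left(-1 - \frac{3}{7}\right) \left(-96 - \frac{\sqrt{-1 - 112}}{4}\right) = - \frac{10 \left(-96 - \frac{\sqrt{-113}}{4}\right)}{7} = - \frac{10 \left(-96 - \frac{i \sqrt{113}}{4}\right)}{7} = \frac{960}{7} + \frac{5 i \sqrt{113}}{14}$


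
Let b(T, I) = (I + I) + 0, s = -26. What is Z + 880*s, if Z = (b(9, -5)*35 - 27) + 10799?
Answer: -12458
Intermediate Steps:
b(T, I) = 2*I (b(T, I) = 2*I + 0 = 2*I)
Z = 10422 (Z = ((2*(-5))*35 - 27) + 10799 = (-10*35 - 27) + 10799 = (-350 - 27) + 10799 = -377 + 10799 = 10422)
Z + 880*s = 10422 + 880*(-26) = 10422 - 22880 = -12458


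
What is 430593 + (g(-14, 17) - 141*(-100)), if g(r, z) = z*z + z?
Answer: 444999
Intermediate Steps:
g(r, z) = z + z² (g(r, z) = z² + z = z + z²)
430593 + (g(-14, 17) - 141*(-100)) = 430593 + (17*(1 + 17) - 141*(-100)) = 430593 + (17*18 + 14100) = 430593 + (306 + 14100) = 430593 + 14406 = 444999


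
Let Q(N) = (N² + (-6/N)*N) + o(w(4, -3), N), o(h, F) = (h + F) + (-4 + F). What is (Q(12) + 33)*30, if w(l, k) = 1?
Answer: 5760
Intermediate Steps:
o(h, F) = -4 + h + 2*F (o(h, F) = (F + h) + (-4 + F) = -4 + h + 2*F)
Q(N) = -9 + N² + 2*N (Q(N) = (N² + (-6/N)*N) + (-4 + 1 + 2*N) = (N² - 6) + (-3 + 2*N) = (-6 + N²) + (-3 + 2*N) = -9 + N² + 2*N)
(Q(12) + 33)*30 = ((-9 + 12² + 2*12) + 33)*30 = ((-9 + 144 + 24) + 33)*30 = (159 + 33)*30 = 192*30 = 5760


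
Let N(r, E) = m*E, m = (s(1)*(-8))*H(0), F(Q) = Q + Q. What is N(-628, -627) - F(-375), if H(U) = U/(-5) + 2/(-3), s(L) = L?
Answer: -2594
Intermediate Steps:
F(Q) = 2*Q
H(U) = -⅔ - U/5 (H(U) = U*(-⅕) + 2*(-⅓) = -U/5 - ⅔ = -⅔ - U/5)
m = 16/3 (m = (1*(-8))*(-⅔ - ⅕*0) = -8*(-⅔ + 0) = -8*(-⅔) = 16/3 ≈ 5.3333)
N(r, E) = 16*E/3
N(-628, -627) - F(-375) = (16/3)*(-627) - 2*(-375) = -3344 - 1*(-750) = -3344 + 750 = -2594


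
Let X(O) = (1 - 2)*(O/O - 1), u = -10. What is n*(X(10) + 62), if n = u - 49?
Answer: -3658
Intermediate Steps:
n = -59 (n = -10 - 49 = -59)
X(O) = 0 (X(O) = -(1 - 1) = -1*0 = 0)
n*(X(10) + 62) = -59*(0 + 62) = -59*62 = -3658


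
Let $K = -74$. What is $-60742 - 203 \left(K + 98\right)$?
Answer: $-65614$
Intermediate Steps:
$-60742 - 203 \left(K + 98\right) = -60742 - 203 \left(-74 + 98\right) = -60742 - 203 \cdot 24 = -60742 - 4872 = -65614$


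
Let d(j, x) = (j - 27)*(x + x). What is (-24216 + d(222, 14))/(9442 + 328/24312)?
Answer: -56999484/28694279 ≈ -1.9864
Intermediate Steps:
d(j, x) = 2*x*(-27 + j) (d(j, x) = (-27 + j)*(2*x) = 2*x*(-27 + j))
(-24216 + d(222, 14))/(9442 + 328/24312) = (-24216 + 2*14*(-27 + 222))/(9442 + 328/24312) = (-24216 + 2*14*195)/(9442 + 328*(1/24312)) = (-24216 + 5460)/(9442 + 41/3039) = -18756/28694279/3039 = -18756*3039/28694279 = -56999484/28694279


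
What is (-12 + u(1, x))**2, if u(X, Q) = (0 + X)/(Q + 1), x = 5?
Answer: 5041/36 ≈ 140.03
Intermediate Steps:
u(X, Q) = X/(1 + Q)
(-12 + u(1, x))**2 = (-12 + 1/(1 + 5))**2 = (-12 + 1/6)**2 = (-71/6)**2 = 5041/36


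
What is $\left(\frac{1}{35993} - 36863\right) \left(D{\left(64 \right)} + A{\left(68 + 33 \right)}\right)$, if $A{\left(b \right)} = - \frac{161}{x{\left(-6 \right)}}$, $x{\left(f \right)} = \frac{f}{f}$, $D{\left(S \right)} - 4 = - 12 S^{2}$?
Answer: $\frac{65423672219022}{35993} \approx 1.8177 \cdot 10^{9}$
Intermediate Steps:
$D{\left(S \right)} = 4 - 12 S^{2}$
$x{\left(f \right)} = 1$
$A{\left(b \right)} = -161$ ($A{\left(b \right)} = - \frac{161}{1} = \left(-161\right) 1 = -161$)
$\left(\frac{1}{35993} - 36863\right) \left(D{\left(64 \right)} + A{\left(68 + 33 \right)}\right) = \left(\frac{1}{35993} - 36863\right) \left(\left(4 - 12 \cdot 64^{2}\right) - 161\right) = \left(\frac{1}{35993} - 36863\right) \left(\left(4 - 49152\right) - 161\right) = - \frac{1326809958 \left(\left(4 - 49152\right) - 161\right)}{35993} = - \frac{1326809958 \left(-49148 - 161\right)}{35993} = \left(- \frac{1326809958}{35993}\right) \left(-49309\right) = \frac{65423672219022}{35993}$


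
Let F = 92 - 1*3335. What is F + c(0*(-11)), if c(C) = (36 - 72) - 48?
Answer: -3327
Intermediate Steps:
c(C) = -84 (c(C) = -36 - 48 = -84)
F = -3243 (F = 92 - 3335 = -3243)
F + c(0*(-11)) = -3243 - 84 = -3327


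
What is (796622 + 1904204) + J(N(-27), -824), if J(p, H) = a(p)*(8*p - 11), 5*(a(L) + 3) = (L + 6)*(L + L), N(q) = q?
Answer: 13250117/5 ≈ 2.6500e+6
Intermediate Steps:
a(L) = -3 + 2*L*(6 + L)/5 (a(L) = -3 + ((L + 6)*(L + L))/5 = -3 + ((6 + L)*(2*L))/5 = -3 + (2*L*(6 + L))/5 = -3 + 2*L*(6 + L)/5)
J(p, H) = (-11 + 8*p)*(-3 + 2*p**2/5 + 12*p/5) (J(p, H) = (-3 + 2*p**2/5 + 12*p/5)*(8*p - 11) = (-3 + 2*p**2/5 + 12*p/5)*(-11 + 8*p) = (-11 + 8*p)*(-3 + 2*p**2/5 + 12*p/5))
(796622 + 1904204) + J(N(-27), -824) = (796622 + 1904204) + (-11 + 8*(-27))*(-15 + 2*(-27)**2 + 12*(-27))/5 = 2700826 + (-11 - 216)*(-15 + 2*729 - 324)/5 = 2700826 + (1/5)*(-227)*(-15 + 1458 - 324) = 2700826 + (1/5)*(-227)*1119 = 2700826 - 254013/5 = 13250117/5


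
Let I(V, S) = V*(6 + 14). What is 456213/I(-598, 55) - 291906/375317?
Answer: -174715690281/4488791320 ≈ -38.923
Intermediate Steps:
I(V, S) = 20*V (I(V, S) = V*20 = 20*V)
456213/I(-598, 55) - 291906/375317 = 456213/((20*(-598))) - 291906/375317 = 456213/(-11960) - 291906*1/375317 = 456213*(-1/11960) - 291906/375317 = -456213/11960 - 291906/375317 = -174715690281/4488791320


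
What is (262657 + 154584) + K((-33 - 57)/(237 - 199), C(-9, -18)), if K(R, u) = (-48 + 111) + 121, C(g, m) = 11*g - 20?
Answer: 417425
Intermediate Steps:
C(g, m) = -20 + 11*g
K(R, u) = 184 (K(R, u) = 63 + 121 = 184)
(262657 + 154584) + K((-33 - 57)/(237 - 199), C(-9, -18)) = (262657 + 154584) + 184 = 417241 + 184 = 417425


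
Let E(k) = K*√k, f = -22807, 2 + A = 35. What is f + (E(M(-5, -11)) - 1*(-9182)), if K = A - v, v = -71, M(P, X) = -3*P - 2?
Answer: -13625 + 104*√13 ≈ -13250.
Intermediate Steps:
M(P, X) = -2 - 3*P
A = 33 (A = -2 + 35 = 33)
K = 104 (K = 33 - 1*(-71) = 33 + 71 = 104)
E(k) = 104*√k
f + (E(M(-5, -11)) - 1*(-9182)) = -22807 + (104*√(-2 - 3*(-5)) - 1*(-9182)) = -22807 + (104*√(-2 + 15) + 9182) = -22807 + (104*√13 + 9182) = -22807 + (9182 + 104*√13) = -13625 + 104*√13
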